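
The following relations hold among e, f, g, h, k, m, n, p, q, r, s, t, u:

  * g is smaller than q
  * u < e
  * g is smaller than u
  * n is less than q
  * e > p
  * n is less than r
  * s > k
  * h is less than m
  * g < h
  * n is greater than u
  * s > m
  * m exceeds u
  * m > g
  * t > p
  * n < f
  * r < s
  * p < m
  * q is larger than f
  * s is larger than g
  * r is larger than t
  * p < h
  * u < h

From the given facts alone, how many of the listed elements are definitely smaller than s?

9

The elements the relations force below s are k, g, p, u, n, t, r, h, m — no chain reaches any other.
That is 9.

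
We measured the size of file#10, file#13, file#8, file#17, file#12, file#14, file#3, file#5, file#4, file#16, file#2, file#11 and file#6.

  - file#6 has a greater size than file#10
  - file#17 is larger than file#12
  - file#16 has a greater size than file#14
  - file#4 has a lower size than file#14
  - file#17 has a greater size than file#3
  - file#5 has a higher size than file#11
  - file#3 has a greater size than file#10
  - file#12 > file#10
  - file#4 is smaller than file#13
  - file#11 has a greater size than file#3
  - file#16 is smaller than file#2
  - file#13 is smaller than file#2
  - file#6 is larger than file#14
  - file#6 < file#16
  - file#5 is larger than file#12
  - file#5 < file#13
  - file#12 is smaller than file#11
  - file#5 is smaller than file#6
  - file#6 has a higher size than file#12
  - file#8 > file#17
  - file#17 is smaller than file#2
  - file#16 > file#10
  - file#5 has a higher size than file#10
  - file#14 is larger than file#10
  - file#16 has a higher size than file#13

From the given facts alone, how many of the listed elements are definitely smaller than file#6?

7

The elements the relations force below file#6 are file#4, file#10, file#12, file#14, file#3, file#11, file#5 — no chain reaches any other.
That is 7.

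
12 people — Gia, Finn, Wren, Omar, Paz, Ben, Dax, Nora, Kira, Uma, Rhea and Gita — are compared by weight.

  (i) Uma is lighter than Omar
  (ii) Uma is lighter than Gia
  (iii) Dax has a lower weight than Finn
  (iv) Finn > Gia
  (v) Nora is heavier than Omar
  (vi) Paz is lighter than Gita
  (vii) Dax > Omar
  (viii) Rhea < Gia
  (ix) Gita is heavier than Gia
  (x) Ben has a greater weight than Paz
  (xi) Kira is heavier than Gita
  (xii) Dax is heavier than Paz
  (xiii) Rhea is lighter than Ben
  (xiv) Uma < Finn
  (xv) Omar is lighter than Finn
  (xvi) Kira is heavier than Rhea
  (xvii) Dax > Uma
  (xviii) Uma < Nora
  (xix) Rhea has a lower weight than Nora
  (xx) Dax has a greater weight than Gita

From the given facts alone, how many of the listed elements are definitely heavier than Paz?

5

The elements the relations force above Paz are Ben, Gita, Dax, Kira, Finn — no chain reaches any other.
That is 5.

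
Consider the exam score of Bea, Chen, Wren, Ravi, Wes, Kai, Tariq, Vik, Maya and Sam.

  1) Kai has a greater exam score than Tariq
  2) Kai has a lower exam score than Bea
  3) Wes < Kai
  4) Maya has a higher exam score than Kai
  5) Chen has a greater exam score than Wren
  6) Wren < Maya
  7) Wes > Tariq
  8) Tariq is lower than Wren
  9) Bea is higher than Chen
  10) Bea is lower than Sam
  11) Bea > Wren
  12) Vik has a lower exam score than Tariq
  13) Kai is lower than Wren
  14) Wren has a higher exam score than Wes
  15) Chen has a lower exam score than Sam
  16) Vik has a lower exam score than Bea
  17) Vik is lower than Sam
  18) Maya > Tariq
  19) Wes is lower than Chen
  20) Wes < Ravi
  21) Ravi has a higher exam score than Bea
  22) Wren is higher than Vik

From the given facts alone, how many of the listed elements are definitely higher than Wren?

5

The elements the relations force above Wren are Chen, Bea, Sam, Ravi, Maya — no chain reaches any other.
That is 5.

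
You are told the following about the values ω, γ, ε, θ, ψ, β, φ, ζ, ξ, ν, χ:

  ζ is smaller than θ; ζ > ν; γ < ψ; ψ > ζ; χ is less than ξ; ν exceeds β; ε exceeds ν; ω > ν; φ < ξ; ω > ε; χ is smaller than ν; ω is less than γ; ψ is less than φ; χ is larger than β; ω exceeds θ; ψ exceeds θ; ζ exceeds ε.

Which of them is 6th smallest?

θ

Chaining the given pairs: β < χ < ν < ε < ζ < θ < ω < γ < ψ < φ < ξ.
The 6th smallest is θ.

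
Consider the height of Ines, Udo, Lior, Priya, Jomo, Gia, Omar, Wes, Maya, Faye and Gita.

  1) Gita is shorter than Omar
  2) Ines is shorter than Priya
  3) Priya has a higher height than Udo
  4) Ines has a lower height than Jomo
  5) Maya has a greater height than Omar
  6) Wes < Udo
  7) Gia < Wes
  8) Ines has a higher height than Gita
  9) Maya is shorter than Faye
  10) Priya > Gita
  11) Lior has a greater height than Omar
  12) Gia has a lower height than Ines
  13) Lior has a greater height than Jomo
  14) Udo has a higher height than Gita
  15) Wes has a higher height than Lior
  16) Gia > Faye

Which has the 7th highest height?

Gia

Chaining the given pairs: Gita < Omar < Maya < Faye < Gia < Ines < Jomo < Lior < Wes < Udo < Priya.
The 7th largest is Gia.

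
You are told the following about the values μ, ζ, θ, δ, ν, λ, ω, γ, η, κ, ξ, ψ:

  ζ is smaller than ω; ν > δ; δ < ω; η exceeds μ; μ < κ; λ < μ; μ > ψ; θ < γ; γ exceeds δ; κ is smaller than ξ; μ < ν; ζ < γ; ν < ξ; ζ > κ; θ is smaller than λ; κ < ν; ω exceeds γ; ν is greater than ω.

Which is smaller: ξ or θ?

The relevant relations are θ < λ; λ < μ; μ < κ; κ < ζ; ζ < γ; γ < ω; ω < ν; ν < ξ.
Chaining these gives θ < λ < μ < κ < ζ < γ < ω < ν < ξ.
So θ < ξ; θ is the smaller of the two.

θ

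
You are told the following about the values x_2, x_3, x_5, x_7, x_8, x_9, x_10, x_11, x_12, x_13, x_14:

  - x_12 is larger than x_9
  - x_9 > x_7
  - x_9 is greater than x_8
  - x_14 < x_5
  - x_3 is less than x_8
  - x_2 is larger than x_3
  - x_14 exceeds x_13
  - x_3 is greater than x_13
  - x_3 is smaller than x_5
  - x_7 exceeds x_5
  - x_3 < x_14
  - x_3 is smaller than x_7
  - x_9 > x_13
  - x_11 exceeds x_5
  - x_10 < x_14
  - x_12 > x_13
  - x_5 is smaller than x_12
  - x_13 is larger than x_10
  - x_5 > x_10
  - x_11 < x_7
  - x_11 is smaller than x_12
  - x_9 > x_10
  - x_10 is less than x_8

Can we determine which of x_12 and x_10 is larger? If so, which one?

x_12

x_10 < x_13 < x_3 < x_14 < x_5 < x_11 < x_7 < x_9 < x_12, by transitivity through x_13, x_3, x_14, x_5, x_11, x_7, x_9.
So x_12 is larger.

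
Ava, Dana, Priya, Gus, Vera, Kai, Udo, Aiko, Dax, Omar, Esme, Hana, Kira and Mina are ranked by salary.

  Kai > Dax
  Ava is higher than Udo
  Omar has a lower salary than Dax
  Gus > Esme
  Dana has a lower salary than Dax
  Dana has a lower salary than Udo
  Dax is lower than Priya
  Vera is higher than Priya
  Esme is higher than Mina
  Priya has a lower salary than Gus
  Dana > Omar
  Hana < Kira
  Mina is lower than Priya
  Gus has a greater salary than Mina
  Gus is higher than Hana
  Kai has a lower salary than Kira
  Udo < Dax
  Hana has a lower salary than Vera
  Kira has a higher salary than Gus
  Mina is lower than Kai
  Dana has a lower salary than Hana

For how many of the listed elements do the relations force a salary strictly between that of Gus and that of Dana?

4

Chaining upward from Dana reaches: Hana, Udo, Ava, Dax, Kai, Priya, Kira, Vera.
Chaining downward from Gus reaches: Omar, Mina, Esme, Hana, Udo, Dax, Priya.
Strictly between Dana and Gus are those in both lists: Hana, Udo, Dax, Priya — 4 elements.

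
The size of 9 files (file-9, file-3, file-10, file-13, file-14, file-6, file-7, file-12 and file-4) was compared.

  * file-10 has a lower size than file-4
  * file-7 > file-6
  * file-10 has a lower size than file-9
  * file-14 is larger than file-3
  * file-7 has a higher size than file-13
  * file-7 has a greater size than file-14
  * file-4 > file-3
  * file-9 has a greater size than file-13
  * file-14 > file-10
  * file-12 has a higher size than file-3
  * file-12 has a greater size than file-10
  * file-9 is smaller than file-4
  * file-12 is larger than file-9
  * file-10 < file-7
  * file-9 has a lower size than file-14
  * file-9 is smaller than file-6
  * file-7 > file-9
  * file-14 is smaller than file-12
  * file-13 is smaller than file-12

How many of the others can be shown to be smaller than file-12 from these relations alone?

5

Directly below file-12: file-13, file-10, file-3, file-9, file-14.
No other element is forced below file-12 by the given relations, so the count is 5.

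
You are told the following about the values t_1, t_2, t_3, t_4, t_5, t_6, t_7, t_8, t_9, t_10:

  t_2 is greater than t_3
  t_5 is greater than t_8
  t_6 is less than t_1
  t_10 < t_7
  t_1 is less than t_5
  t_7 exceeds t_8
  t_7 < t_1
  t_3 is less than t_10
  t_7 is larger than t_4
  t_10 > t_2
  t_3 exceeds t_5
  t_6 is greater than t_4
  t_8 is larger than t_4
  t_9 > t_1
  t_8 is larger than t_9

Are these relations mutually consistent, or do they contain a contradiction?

Chaining the given relations yields t_1 < t_9 < t_8 < t_5 < t_3 < t_2 < t_10 < t_7, so t_1 < t_7. But one relation states t_7 < t_1. These cannot both hold.

inconsistent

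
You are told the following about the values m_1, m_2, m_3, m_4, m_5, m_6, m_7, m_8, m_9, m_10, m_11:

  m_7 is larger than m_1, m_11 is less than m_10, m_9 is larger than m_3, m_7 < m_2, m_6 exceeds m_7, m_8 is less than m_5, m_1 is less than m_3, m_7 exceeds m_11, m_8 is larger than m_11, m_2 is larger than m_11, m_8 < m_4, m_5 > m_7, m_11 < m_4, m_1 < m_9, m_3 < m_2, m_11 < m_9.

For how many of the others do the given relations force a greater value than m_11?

8

Directly above m_11: m_8, m_7, m_9, m_4, m_10, m_2.
One step further: m_6, m_5 (8 so far).
No other element is forced above m_11 by the given relations, so the count is 8.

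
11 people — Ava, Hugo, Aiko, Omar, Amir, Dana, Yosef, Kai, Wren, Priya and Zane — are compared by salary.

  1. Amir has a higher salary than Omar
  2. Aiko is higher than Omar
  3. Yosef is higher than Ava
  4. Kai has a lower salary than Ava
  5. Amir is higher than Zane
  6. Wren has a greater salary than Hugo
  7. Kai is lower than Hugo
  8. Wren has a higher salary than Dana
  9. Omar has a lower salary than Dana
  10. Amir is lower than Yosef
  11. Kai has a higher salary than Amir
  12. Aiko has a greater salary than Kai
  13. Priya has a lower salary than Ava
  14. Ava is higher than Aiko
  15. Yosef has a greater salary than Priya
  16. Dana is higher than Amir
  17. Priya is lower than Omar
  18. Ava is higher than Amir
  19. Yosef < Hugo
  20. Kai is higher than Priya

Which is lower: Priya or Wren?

The relevant relations are Priya < Omar; Omar < Amir; Amir < Kai; Kai < Aiko; Aiko < Ava; Ava < Yosef; Yosef < Hugo; Hugo < Wren.
Together: Priya < Omar < Amir < Kai < Aiko < Ava < Yosef < Hugo < Wren.
So Priya < Wren; Priya is the lower of the two.

Priya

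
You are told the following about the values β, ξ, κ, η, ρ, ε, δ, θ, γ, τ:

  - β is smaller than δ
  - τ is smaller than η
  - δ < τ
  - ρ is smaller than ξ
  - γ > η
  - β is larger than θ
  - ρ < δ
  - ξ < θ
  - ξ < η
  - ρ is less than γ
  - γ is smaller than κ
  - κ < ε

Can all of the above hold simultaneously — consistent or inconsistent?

The single ordering ρ < ξ < θ < β < δ < τ < η < γ < κ < ε satisfies every listed relation, so no contradiction arises.

consistent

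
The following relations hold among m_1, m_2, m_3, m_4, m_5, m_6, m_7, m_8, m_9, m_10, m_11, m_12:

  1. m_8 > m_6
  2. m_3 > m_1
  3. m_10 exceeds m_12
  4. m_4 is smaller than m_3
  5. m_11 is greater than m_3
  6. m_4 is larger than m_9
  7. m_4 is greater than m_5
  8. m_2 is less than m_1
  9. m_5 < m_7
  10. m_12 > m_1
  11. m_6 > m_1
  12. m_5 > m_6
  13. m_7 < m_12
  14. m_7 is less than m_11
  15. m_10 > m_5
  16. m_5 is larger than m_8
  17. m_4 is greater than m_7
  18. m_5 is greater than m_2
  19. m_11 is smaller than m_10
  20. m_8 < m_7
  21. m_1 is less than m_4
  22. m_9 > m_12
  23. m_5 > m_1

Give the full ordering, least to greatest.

m_2 < m_1 < m_6 < m_8 < m_5 < m_7 < m_12 < m_9 < m_4 < m_3 < m_11 < m_10

Each adjacent pair is fixed by a given relation: m_2 < m_1; m_1 < m_6; m_6 < m_8; m_8 < m_5; m_5 < m_7; m_7 < m_12; m_12 < m_9; m_9 < m_4; m_4 < m_3; m_3 < m_11; m_11 < m_10. Chaining them end to end gives the full order.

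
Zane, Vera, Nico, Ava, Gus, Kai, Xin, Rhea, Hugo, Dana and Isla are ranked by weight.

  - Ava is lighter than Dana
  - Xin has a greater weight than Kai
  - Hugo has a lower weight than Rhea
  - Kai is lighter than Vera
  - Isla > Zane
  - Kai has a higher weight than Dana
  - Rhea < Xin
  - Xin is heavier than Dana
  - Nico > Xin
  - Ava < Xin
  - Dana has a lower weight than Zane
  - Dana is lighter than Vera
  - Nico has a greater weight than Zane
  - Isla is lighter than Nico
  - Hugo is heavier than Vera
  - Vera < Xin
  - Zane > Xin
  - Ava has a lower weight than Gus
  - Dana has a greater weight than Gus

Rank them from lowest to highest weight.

Nothing is placed below Ava, so it is least; from there Ava < Gus; Gus < Dana; Dana < Kai; Kai < Vera; Vera < Hugo; Hugo < Rhea; Rhea < Xin; Xin < Zane; Zane < Isla; Isla < Nico, each given directly.

Ava < Gus < Dana < Kai < Vera < Hugo < Rhea < Xin < Zane < Isla < Nico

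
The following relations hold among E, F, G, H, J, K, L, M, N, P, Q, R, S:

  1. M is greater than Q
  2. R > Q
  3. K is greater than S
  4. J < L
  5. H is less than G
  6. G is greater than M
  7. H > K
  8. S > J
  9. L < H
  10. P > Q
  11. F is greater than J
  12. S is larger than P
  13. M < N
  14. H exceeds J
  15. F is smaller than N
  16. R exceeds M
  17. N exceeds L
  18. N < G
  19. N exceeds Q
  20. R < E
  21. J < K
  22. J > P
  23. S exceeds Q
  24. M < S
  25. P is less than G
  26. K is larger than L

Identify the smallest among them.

Q

P is not least since Q < P; J is not least since P < J; L is not least since J < L; M is not least since Q < M; R is not least since Q < R; F is not least since J < F; S is not least since Q < S; K is not least since J < K; E is not least since R < E; N is not least since L < N; H is not least since J < H; G is not least since M < G.
Only Q has nothing below it, so Q is the smallest.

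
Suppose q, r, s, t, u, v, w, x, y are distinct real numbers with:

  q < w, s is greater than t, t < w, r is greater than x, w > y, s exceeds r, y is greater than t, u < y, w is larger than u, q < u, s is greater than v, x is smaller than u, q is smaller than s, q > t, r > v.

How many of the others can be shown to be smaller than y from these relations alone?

The elements the relations force below y are x, t, q, u — no chain reaches any other.
That is 4.

4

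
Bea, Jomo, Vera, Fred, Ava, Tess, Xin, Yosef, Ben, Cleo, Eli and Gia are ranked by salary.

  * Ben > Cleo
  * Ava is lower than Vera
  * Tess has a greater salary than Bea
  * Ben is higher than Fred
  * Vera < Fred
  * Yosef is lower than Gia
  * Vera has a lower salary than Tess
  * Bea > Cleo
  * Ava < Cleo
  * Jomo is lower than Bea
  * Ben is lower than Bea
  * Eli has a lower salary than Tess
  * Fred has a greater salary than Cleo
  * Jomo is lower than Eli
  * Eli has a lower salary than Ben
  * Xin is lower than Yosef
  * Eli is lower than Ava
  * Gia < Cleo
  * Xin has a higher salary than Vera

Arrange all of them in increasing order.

Each adjacent pair is fixed by a given relation: Jomo < Eli; Eli < Ava; Ava < Vera; Vera < Xin; Xin < Yosef; Yosef < Gia; Gia < Cleo; Cleo < Fred; Fred < Ben; Ben < Bea; Bea < Tess. Chaining them end to end gives the full order.

Jomo < Eli < Ava < Vera < Xin < Yosef < Gia < Cleo < Fred < Ben < Bea < Tess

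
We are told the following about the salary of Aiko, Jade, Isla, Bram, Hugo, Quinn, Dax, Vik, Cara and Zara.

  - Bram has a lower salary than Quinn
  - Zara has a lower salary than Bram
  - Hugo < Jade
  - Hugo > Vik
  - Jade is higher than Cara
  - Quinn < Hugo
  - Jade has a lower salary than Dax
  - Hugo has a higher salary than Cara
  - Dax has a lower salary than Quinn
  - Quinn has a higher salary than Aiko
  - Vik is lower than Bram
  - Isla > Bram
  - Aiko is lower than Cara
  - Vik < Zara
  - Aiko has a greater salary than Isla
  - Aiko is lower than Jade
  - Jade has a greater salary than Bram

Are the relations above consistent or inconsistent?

Chaining the given relations yields Hugo < Jade < Dax < Quinn, so Hugo < Quinn. But one relation states Quinn < Hugo. These cannot both hold.

inconsistent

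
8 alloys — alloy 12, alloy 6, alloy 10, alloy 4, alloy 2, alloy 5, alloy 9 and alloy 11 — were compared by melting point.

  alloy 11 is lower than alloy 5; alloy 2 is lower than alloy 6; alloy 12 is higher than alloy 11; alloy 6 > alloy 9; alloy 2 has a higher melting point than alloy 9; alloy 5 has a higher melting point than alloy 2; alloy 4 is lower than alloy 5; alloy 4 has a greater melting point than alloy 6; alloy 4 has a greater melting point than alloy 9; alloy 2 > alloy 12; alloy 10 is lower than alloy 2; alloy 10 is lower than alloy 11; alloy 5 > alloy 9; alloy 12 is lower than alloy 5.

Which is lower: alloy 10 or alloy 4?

Following the relations from alloy 10: alloy 10 < alloy 11 < alloy 12 < alloy 2 < alloy 6 < alloy 4.
So alloy 10 < alloy 4; alloy 10 is the lower of the two.

alloy 10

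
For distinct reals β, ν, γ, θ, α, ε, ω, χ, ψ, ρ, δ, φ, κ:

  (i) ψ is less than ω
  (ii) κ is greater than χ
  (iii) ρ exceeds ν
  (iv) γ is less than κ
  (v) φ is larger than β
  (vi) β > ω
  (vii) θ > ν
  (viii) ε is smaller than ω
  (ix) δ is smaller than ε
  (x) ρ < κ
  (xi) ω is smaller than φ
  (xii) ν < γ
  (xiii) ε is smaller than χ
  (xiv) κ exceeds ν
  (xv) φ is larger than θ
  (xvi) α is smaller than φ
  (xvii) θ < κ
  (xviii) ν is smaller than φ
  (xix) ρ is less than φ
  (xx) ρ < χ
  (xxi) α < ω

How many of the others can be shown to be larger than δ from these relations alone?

Directly above δ: ε.
One step further: ω, χ (3 so far).
One step further: β, φ, κ (6 so far).
No other element is forced above δ by the given relations, so the count is 6.

6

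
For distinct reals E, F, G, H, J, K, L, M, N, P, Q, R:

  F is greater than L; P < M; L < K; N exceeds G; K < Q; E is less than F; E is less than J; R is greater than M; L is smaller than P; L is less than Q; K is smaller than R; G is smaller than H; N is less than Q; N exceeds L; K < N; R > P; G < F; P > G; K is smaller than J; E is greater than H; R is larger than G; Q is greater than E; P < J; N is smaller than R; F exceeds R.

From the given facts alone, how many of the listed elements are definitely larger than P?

4

The elements the relations force above P are M, R, J, F — no chain reaches any other.
That is 4.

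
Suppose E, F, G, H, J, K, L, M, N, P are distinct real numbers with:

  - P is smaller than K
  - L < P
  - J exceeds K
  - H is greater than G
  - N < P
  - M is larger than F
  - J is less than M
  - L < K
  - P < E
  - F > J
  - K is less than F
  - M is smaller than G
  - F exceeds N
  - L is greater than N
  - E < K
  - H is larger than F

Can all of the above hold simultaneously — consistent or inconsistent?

The single ordering N < L < P < E < K < J < F < M < G < H satisfies every listed relation, so no contradiction arises.

consistent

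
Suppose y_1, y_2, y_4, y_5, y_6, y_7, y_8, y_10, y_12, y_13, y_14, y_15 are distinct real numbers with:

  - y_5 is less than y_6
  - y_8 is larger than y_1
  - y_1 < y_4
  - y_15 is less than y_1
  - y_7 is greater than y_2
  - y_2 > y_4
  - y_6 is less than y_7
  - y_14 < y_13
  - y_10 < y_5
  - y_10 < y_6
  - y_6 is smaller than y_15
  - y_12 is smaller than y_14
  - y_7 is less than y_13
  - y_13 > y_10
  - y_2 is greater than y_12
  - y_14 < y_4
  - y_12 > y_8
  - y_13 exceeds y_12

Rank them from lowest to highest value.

y_10 < y_5 < y_6 < y_15 < y_1 < y_8 < y_12 < y_14 < y_4 < y_2 < y_7 < y_13

Nothing is placed below y_10, so it is least; from there y_10 < y_5; y_5 < y_6; y_6 < y_15; y_15 < y_1; y_1 < y_8; y_8 < y_12; y_12 < y_14; y_14 < y_4; y_4 < y_2; y_2 < y_7; y_7 < y_13, each given directly.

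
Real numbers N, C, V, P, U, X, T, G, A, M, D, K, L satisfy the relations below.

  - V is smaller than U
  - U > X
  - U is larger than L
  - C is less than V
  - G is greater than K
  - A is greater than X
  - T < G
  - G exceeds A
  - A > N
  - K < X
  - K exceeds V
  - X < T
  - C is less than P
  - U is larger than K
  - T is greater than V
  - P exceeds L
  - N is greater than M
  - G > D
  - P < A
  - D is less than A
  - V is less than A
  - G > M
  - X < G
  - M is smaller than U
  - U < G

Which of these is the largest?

G

C is not greatest since C < V; L is not greatest since L < P; V is not greatest since V < A; K is not greatest since K < G; M is not greatest since M < N; X is not greatest since X < T; P is not greatest since P < A; T is not greatest since T < G; U is not greatest since U < G; N is not greatest since N < A; D is not greatest since D < G; A is not greatest since A < G.
Only G has nothing above it, so G is the largest.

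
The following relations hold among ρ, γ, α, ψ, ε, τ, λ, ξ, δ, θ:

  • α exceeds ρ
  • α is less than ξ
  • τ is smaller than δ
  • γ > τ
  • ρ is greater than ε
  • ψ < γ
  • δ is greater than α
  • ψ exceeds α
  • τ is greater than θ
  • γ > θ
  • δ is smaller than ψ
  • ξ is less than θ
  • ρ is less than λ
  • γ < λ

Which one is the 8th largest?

α

Piecing the relations together gives one ordering: ε < ρ < α < ξ < θ < τ < δ < ψ < γ < λ.
The 8th largest is α.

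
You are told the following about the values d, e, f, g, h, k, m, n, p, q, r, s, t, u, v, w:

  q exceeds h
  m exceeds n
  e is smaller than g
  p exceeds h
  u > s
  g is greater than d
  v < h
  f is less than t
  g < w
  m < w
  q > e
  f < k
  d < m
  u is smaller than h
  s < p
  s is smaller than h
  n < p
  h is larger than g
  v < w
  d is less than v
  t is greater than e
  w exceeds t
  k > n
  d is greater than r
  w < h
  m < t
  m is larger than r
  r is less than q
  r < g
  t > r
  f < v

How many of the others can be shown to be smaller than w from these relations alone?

9

From w the given relations immediately reach v, g, m, t.
From those, e, r, d, f, n — 9 in total.
Nothing else is reachable below w; 9 in all.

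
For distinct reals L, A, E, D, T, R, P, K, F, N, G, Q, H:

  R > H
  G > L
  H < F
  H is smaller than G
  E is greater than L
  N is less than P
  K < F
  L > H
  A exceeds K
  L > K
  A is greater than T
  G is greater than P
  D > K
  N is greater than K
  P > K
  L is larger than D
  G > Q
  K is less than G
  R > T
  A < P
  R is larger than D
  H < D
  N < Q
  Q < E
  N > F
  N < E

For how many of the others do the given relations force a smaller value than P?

6

Directly below P: K, N, A.
One step further: T, F (5 so far).
One step further: H (6 so far).
Nothing else is reachable below P; 6 in all.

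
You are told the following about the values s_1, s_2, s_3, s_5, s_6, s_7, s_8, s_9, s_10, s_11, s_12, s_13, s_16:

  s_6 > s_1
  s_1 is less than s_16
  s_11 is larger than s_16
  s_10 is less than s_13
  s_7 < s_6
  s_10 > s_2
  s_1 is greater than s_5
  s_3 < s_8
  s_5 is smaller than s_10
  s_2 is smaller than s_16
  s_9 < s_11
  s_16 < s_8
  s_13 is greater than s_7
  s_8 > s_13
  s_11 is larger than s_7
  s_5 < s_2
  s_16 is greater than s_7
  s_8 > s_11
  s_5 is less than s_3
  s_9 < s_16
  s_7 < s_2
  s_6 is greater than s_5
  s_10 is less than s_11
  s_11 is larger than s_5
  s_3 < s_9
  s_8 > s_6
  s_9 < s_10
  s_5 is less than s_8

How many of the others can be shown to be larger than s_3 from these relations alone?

6

From s_3 the given relations immediately reach s_9, s_8.
From those, s_10, s_16, s_11 — 5 in total.
From those, s_13 — 6 in total.
No other element is forced above s_3 by the given relations, so the count is 6.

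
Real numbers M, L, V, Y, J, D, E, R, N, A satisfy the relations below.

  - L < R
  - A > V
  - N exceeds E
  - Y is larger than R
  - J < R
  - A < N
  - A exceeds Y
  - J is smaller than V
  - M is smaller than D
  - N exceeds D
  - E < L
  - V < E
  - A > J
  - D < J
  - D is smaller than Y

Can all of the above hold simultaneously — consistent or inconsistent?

Every relation is compatible with M < D < J < V < E < L < R < Y < A < N; the set is consistent.

consistent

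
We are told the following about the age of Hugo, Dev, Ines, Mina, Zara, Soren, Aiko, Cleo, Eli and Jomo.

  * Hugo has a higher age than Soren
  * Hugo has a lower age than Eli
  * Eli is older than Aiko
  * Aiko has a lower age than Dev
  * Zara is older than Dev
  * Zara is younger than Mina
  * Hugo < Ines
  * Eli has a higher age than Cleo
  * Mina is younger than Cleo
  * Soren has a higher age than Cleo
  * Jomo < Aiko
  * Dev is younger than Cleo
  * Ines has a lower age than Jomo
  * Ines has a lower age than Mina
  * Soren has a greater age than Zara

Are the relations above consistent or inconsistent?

We have Hugo < Ines stated directly, yet also Ines < Jomo < Aiko < Dev < Zara < Mina < Cleo < Soren < Hugo by chaining the others — so Ines < Hugo. Contradiction.

inconsistent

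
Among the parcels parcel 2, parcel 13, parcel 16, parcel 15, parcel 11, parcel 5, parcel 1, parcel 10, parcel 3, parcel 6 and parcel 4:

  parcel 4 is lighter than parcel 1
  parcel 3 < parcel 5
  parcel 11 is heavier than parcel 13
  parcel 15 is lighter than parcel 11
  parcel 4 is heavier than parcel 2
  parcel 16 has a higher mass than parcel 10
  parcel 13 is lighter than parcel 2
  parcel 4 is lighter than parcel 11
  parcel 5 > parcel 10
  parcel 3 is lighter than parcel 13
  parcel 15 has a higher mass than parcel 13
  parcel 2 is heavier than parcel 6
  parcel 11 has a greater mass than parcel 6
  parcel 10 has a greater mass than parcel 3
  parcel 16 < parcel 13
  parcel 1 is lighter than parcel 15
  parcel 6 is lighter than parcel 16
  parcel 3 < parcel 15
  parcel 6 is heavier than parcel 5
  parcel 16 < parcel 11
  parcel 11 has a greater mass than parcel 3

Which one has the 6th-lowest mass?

Chaining the given pairs: parcel 3 < parcel 10 < parcel 5 < parcel 6 < parcel 16 < parcel 13 < parcel 2 < parcel 4 < parcel 1 < parcel 15 < parcel 11.
The 6th smallest is parcel 13.

parcel 13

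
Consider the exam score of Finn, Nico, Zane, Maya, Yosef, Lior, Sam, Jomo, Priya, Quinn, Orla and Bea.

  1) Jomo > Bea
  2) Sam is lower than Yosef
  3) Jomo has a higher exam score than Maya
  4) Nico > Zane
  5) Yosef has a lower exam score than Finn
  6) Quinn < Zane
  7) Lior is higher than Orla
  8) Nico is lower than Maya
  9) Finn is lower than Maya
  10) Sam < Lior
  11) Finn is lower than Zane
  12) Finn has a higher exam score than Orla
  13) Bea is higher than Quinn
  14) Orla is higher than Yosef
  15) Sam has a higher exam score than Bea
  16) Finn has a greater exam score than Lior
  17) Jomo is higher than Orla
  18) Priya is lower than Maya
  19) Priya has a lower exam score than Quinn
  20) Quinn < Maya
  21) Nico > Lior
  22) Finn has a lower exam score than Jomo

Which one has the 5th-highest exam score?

Finn

The consecutive relations fix a unique order: Priya < Quinn < Bea < Sam < Yosef < Orla < Lior < Finn < Zane < Nico < Maya < Jomo.
Counting 5 from the largest end gives Finn.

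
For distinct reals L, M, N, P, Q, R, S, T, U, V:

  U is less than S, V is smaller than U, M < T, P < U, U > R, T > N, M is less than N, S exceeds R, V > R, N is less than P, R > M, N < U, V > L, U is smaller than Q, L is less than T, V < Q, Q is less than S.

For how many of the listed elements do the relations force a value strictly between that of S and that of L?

Chaining upward from L reaches: T, V, U, Q.
Chaining downward from S reaches: M, R, N, P, V, U, Q.
Strictly between L and S are those in both lists: V, U, Q — 3 elements.

3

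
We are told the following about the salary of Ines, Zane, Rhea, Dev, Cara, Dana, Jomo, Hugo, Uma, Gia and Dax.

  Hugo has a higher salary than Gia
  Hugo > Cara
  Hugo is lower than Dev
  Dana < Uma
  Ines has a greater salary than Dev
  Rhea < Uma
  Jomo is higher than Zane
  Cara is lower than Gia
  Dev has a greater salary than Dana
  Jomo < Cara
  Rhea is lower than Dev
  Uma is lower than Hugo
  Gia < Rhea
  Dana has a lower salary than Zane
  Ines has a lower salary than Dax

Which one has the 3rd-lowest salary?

The consecutive relations fix a unique order: Dana < Zane < Jomo < Cara < Gia < Rhea < Uma < Hugo < Dev < Ines < Dax.
Counting 3 from the smallest end gives Jomo.

Jomo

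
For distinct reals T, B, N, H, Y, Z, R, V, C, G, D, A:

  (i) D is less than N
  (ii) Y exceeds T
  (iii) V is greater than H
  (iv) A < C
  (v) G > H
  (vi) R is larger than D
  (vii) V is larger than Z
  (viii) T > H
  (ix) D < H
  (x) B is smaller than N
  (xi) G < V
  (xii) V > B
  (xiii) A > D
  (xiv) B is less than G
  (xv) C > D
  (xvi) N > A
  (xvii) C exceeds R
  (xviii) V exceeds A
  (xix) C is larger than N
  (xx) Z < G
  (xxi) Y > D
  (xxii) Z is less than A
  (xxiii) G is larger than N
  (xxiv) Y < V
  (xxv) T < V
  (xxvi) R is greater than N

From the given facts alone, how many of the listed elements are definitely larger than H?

4

Directly above H: G, T, V.
One step further: Y (4 so far).
No other element is forced above H by the given relations, so the count is 4.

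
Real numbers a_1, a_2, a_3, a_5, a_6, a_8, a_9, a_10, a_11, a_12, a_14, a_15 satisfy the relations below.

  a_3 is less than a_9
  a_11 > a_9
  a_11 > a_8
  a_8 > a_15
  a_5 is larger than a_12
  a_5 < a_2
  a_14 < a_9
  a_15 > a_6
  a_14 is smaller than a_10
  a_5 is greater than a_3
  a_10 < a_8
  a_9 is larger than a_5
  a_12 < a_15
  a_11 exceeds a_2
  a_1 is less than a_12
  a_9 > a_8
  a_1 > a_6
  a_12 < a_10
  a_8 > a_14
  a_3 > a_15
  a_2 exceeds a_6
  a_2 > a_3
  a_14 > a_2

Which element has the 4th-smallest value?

a_15

Chaining the given pairs: a_6 < a_1 < a_12 < a_15 < a_3 < a_5 < a_2 < a_14 < a_10 < a_8 < a_9 < a_11.
Counting 4 from the smallest end gives a_15.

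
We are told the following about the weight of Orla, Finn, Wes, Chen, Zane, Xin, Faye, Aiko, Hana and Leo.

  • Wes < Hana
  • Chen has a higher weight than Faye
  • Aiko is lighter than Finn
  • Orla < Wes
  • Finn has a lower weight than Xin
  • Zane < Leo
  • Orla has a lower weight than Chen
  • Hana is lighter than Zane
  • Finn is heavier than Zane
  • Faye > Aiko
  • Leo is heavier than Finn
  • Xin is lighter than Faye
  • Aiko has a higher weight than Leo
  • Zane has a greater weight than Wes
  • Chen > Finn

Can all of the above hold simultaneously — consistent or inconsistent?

inconsistent

We have Finn < Leo stated directly, yet also Leo < Aiko < Finn by chaining the others — so Leo < Finn. Contradiction.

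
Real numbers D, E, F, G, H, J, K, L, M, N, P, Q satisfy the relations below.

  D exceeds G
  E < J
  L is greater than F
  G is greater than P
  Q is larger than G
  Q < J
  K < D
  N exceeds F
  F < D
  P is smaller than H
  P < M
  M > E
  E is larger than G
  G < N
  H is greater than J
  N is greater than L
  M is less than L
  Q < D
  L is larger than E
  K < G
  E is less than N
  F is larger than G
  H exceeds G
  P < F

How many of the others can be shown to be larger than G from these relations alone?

9

Directly above G: F, Q, E, N, H, D.
One step further: M, L, J (9 so far).
No other element is forced above G by the given relations, so the count is 9.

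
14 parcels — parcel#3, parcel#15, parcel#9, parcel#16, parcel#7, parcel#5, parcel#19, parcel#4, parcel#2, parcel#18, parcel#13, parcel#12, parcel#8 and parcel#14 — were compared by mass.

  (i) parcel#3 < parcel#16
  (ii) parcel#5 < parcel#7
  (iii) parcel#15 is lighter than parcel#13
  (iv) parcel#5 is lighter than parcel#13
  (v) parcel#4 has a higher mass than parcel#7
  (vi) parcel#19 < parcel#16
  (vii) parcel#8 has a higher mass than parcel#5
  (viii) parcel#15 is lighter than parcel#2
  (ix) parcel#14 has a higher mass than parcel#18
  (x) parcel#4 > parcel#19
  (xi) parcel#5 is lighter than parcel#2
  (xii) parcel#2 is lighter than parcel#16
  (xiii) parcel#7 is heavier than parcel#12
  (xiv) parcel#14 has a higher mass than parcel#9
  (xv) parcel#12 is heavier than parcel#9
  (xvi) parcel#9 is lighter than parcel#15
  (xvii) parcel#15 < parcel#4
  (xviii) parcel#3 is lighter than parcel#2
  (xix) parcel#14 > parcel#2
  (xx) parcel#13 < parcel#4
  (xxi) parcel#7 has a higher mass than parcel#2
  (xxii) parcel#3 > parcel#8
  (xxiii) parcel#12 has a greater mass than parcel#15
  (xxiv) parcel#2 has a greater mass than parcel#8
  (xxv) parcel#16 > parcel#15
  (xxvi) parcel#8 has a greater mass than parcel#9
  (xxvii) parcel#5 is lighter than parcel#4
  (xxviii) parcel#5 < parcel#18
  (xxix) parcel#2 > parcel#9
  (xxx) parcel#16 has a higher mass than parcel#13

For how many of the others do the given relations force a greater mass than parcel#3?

5

Directly above parcel#3: parcel#2, parcel#16.
One step further: parcel#14, parcel#7 (4 so far).
One step further: parcel#4 (5 so far).
Nothing else is reachable above parcel#3; 5 in all.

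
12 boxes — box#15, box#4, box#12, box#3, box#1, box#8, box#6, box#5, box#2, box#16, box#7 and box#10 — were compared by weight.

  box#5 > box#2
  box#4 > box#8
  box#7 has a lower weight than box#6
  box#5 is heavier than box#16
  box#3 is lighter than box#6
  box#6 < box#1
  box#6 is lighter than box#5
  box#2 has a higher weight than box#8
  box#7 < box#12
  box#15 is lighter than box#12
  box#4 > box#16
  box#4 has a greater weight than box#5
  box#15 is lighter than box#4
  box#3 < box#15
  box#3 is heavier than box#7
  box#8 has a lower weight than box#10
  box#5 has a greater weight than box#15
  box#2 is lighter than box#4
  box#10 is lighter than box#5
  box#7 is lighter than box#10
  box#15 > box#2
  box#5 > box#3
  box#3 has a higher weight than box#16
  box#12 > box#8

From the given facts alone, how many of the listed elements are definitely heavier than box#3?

From box#3 the given relations immediately reach box#15, box#6, box#5.
From those, box#1, box#12, box#4 — 6 in total.
Nothing else is reachable above box#3; 6 in all.

6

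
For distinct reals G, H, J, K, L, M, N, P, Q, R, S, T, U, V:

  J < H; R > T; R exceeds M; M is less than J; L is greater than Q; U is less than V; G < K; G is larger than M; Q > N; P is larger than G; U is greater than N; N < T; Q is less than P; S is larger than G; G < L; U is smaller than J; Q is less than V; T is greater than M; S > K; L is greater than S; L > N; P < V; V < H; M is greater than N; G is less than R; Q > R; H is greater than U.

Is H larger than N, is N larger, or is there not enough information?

N < M and M < R give N < R.
With R < Q: N < M < R < Q.
Then Q < P extends the chain to P.
Then P < V extends the chain to V.
With V < H: N < M < R < Q < P < V < H.
So H is larger.

H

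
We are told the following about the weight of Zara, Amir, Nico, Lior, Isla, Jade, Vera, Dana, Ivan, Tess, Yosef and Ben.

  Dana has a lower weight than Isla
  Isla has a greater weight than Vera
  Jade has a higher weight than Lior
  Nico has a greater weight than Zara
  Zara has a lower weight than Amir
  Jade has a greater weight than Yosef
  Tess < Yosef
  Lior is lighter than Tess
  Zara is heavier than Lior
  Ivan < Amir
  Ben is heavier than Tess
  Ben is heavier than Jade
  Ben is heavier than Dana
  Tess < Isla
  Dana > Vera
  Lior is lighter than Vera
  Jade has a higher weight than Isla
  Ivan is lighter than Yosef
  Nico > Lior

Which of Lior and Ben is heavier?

Ben

Link the given pairs in sequence: Lior < Vera; Vera < Dana; Dana < Isla; Isla < Jade; Jade < Ben.
Together: Lior < Vera < Dana < Isla < Jade < Ben.
So Lior < Ben; Ben is the heavier of the two.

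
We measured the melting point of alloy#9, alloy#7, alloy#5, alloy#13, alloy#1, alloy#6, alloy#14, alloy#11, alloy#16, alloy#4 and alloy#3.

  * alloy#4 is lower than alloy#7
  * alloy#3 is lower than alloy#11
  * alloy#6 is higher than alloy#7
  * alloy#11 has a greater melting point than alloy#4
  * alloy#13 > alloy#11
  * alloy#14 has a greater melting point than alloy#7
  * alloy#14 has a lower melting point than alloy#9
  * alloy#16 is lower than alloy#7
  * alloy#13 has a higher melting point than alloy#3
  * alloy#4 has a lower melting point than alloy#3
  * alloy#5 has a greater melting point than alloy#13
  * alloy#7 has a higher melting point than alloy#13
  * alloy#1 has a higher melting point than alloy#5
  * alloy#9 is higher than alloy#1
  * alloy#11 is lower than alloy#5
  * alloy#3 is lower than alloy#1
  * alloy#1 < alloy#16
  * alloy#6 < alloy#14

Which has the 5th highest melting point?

Chaining the given pairs: alloy#4 < alloy#3 < alloy#11 < alloy#13 < alloy#5 < alloy#1 < alloy#16 < alloy#7 < alloy#6 < alloy#14 < alloy#9.
The 5th largest is alloy#16.

alloy#16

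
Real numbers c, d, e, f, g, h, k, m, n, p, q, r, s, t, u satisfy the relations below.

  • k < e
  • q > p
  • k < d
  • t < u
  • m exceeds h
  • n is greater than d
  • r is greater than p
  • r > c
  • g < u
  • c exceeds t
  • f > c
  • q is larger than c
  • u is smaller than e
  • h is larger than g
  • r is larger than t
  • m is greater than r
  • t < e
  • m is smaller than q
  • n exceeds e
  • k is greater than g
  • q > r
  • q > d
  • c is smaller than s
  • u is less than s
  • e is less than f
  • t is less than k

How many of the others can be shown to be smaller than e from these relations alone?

From e the given relations immediately reach t, u, k.
From those, g — 4 in total.
No other element is forced below e by the given relations, so the count is 4.

4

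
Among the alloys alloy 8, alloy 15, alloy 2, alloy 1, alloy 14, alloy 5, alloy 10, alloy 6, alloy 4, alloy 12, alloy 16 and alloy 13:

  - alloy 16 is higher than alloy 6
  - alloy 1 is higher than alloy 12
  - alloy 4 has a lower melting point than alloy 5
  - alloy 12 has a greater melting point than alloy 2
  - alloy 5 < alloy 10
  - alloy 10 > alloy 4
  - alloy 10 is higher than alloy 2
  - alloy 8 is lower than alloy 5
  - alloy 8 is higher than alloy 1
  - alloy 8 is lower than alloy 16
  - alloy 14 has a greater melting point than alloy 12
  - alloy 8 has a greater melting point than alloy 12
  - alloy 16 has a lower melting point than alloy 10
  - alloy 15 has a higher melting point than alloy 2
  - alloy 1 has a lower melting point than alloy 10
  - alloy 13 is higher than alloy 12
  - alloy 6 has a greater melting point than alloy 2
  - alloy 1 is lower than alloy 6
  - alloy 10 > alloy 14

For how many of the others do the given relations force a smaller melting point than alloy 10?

9

The elements the relations force below alloy 10 are alloy 2, alloy 12, alloy 1, alloy 4, alloy 14, alloy 8, alloy 6, alloy 5, alloy 16 — no chain reaches any other.
That is 9.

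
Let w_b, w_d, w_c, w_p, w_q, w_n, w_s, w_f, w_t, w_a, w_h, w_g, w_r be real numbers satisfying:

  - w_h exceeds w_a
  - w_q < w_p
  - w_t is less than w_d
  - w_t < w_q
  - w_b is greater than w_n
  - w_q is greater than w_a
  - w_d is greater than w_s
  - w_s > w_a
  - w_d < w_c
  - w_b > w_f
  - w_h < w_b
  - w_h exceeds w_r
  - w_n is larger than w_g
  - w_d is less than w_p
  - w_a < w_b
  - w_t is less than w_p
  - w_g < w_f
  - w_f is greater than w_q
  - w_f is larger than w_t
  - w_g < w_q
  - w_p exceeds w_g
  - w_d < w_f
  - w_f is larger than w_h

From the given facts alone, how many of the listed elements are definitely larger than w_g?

5

From w_g the given relations immediately reach w_q, w_p, w_f, w_n.
From those, w_b — 5 in total.
Nothing else is reachable above w_g; 5 in all.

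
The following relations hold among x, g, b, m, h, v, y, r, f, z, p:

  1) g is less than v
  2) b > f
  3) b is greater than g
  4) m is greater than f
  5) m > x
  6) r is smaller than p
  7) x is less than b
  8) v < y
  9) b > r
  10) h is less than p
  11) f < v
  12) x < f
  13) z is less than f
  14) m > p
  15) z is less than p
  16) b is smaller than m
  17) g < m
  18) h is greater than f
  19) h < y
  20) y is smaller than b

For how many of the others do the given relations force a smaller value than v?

Directly below v: g, f.
One step further: z, x (4 so far).
Nothing else is reachable below v; 4 in all.

4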